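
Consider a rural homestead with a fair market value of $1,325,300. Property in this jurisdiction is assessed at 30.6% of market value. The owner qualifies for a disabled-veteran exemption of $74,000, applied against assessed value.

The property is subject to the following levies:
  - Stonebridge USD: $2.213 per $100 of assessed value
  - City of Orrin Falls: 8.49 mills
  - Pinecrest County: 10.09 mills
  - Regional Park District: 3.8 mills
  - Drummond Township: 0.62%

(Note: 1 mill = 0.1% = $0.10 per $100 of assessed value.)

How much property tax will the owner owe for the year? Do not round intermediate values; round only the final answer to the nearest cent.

$16,812.48

Assessed value = $1,325,300 × 0.306 = $405,541.8
Taxable value = $405,541.8 − $74,000 = $331,541.8
Stonebridge USD: $331,541.8 × 0.02213 = $7,337.020034
City of Orrin Falls: $331,541.8 × 0.00849 = $2,814.789882
Pinecrest County: $331,541.8 × 0.01009 = $3,345.256762
Regional Park District: $331,541.8 × 0.0038 = $1,259.85884
Drummond Township: $331,541.8 × 0.0062 = $2,055.55916
Total = $16,812.484678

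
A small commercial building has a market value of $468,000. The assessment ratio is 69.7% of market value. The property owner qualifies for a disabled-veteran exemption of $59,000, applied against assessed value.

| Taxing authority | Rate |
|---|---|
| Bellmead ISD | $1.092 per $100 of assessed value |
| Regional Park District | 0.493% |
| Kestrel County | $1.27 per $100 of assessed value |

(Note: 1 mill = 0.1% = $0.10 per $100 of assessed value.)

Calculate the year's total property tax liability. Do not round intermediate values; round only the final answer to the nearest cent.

Assessed value = $468,000 × 0.697 = $326,196
Taxable value = $326,196 − $59,000 = $267,196
Bellmead ISD: $267,196 × 0.01092 = $2,917.78032
Regional Park District: $267,196 × 0.00493 = $1,317.27628
Kestrel County: $267,196 × 0.0127 = $3,393.3892
Total = $7,628.4458

$7,628.45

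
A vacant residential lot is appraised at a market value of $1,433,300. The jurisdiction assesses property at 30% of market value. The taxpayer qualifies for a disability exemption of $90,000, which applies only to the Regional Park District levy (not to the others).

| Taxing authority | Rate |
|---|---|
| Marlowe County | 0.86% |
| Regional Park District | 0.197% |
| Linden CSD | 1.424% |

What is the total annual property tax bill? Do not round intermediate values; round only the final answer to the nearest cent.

$10,490.75

Assessed value = $1,433,300 × 0.3 = $429,990
Marlowe County: $429,990 × 0.0086 = $3,697.914
Regional Park District: ($429,990 − $90,000) × 0.00197 = $339,990 × 0.00197 = $669.7803
Linden CSD: $429,990 × 0.01424 = $6,123.0576
Total = $10,490.7519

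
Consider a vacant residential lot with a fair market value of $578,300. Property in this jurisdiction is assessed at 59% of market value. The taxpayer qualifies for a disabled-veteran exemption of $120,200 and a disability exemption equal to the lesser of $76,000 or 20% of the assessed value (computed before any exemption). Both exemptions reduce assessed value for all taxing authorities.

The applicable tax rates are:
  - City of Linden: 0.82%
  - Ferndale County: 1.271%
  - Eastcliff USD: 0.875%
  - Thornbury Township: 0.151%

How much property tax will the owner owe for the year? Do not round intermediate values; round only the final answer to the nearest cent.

Assessed value = $578,300 × 0.59 = $341,197
Disability exemption = min($76,000, 20% × $341,197) = min($76,000, $68,239.4) = $68,239.4 (percentage binds)
Taxable value = $341,197 − $120,200 − $68,239.4 = $152,757.6
City of Linden: $152,757.6 × 0.0082 = $1,252.61232
Ferndale County: $152,757.6 × 0.01271 = $1,941.549096
Eastcliff USD: $152,757.6 × 0.00875 = $1,336.629
Thornbury Township: $152,757.6 × 0.00151 = $230.663976
Total = $4,761.454392

$4,761.45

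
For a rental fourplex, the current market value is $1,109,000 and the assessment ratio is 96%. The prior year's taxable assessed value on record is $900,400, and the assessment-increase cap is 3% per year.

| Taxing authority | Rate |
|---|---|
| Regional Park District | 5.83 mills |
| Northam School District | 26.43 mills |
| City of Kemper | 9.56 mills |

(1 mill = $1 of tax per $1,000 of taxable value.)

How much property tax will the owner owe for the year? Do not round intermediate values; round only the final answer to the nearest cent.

Uncapped assessed value = $1,109,000 × 0.96 = $1,064,640
Cap limit = $900,400 × 1.03 = $927,412
Taxable assessed value = min($1,064,640, $927,412) = $927,412 (cap binds)
Regional Park District: $927,412 × 0.00583 = $5,406.81196
Northam School District: $927,412 × 0.02643 = $24,511.49916
City of Kemper: $927,412 × 0.00956 = $8,866.05872
Total = $38,784.36984

$38,784.37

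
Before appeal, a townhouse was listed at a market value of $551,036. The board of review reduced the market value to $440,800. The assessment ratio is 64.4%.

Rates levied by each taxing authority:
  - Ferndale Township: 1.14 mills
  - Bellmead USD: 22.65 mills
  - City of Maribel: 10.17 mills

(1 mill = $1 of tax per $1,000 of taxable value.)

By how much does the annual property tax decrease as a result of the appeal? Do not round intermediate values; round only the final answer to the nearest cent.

$2,410.89

Old assessed value = $551,036 × 0.644 = $354,867.184
New assessed value = $440,800 × 0.644 = $283,875.2
Combined rate = 0.00114 + 0.02265 + 0.01017 = 0.03396
Old tax = $354,867.184 × 0.03396 = $12,051.28956864
New tax = $283,875.2 × 0.03396 = $9,640.401792
Reduction = $12,051.28956864 − $9,640.401792 = $2,410.88777664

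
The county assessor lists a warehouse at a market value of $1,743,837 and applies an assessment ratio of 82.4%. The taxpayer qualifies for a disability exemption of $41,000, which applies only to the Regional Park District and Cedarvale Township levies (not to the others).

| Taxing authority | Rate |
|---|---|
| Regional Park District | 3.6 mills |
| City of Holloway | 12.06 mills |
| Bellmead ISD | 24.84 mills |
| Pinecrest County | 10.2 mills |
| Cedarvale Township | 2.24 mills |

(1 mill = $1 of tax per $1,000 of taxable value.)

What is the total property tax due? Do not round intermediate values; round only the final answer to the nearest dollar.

Assessed value = $1,743,837 × 0.824 = $1,436,921.688
Regional Park District: ($1,436,921.688 − $41,000) × 0.0036 = $1,395,921.688 × 0.0036 = $5,025.3180768
City of Holloway: $1,436,921.688 × 0.01206 = $17,329.27555728
Bellmead ISD: $1,436,921.688 × 0.02484 = $35,693.13472992
Pinecrest County: $1,436,921.688 × 0.0102 = $14,656.6012176
Cedarvale Township: ($1,436,921.688 − $41,000) × 0.00224 = $1,395,921.688 × 0.00224 = $3,126.86458112
Total = $75,831.19416272

$75,831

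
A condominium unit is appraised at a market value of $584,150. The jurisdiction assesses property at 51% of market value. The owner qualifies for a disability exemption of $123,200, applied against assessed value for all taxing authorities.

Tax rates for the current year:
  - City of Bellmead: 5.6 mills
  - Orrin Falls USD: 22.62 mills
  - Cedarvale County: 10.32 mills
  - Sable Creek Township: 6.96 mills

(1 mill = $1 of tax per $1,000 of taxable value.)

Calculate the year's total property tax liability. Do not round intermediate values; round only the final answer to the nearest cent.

Assessed value = $584,150 × 0.51 = $297,916.5
Taxable value = $297,916.5 − $123,200 = $174,716.5
City of Bellmead: $174,716.5 × 0.0056 = $978.4124
Orrin Falls USD: $174,716.5 × 0.02262 = $3,952.08723
Cedarvale County: $174,716.5 × 0.01032 = $1,803.07428
Sable Creek Township: $174,716.5 × 0.00696 = $1,216.02684
Total = $978.4124 + $3,952.08723 + $1,803.07428 + $1,216.02684 = $7,949.60075

$7,949.60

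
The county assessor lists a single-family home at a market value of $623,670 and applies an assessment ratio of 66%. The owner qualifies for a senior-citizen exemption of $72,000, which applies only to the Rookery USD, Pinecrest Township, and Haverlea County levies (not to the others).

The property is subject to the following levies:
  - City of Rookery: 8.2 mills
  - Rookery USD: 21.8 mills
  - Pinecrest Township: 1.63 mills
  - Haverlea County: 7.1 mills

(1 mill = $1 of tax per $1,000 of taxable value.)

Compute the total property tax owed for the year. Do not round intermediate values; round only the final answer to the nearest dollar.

Assessed value = $623,670 × 0.66 = $411,622.2
City of Rookery: $411,622.2 × 0.0082 = $3,375.30204
Rookery USD: ($411,622.2 − $72,000) × 0.0218 = $339,622.2 × 0.0218 = $7,403.76396
Pinecrest Township: ($411,622.2 − $72,000) × 0.00163 = $339,622.2 × 0.00163 = $553.584186
Haverlea County: ($411,622.2 − $72,000) × 0.0071 = $339,622.2 × 0.0071 = $2,411.31762
Total = $13,743.967806

$13,744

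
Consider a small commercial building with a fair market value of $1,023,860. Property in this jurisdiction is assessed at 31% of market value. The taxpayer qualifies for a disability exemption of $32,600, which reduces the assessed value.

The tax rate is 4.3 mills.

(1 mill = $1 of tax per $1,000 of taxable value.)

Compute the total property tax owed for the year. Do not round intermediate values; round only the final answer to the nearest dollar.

$1,225

Assessed value = $1,023,860 × 0.31 = $317,396.6
Taxable value = $317,396.6 − $32,600 = $284,796.6
Tax = $284,796.6 × 0.0043 = $1,224.62538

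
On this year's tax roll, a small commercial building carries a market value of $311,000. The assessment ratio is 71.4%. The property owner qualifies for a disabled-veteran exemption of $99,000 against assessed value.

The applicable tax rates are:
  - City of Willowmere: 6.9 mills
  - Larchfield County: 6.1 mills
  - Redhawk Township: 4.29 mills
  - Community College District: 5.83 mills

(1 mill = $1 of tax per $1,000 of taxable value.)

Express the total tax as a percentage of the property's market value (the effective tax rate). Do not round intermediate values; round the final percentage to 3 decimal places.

Assessed value = $311,000 × 0.714 = $222,054
Taxable value = $222,054 − $99,000 = $123,054
City of Willowmere: $123,054 × 0.0069 = $849.0726
Larchfield County: $123,054 × 0.0061 = $750.6294
Redhawk Township: $123,054 × 0.00429 = $527.90166
Community College District: $123,054 × 0.00583 = $717.40482
Total tax = $2,845.00848
Effective rate = $2,845.00848 ÷ $311,000 = 0.915% of market value

0.915%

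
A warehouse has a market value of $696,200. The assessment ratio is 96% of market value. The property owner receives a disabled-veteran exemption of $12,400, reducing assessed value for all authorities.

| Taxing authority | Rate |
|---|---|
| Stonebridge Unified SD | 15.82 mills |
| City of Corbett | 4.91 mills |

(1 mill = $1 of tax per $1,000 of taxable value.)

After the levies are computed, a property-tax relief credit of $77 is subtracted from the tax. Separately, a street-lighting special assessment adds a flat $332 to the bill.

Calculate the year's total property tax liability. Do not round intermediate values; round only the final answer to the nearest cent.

$13,852.88

Assessed value = $696,200 × 0.96 = $668,352
Taxable value = $668,352 − $12,400 = $655,952
Stonebridge Unified SD: $655,952 × 0.01582 = $10,377.16064
City of Corbett: $655,952 × 0.00491 = $3,220.72432
Levies subtotal = $13,597.88496
After credit = $13,597.88496 − $77 = $13,520.88496
Total = $13,520.88496 + $332 = $13,852.88496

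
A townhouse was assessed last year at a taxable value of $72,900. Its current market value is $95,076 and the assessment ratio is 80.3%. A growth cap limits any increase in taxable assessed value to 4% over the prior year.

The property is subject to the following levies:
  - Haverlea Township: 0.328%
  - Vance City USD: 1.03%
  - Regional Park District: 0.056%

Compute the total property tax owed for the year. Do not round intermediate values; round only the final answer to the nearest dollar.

$1,072

Uncapped assessed value = $95,076 × 0.803 = $76,346.028
Cap limit = $72,900 × 1.04 = $75,816
Taxable assessed value = min($76,346.028, $75,816) = $75,816 (cap binds)
Haverlea Township: $75,816 × 0.00328 = $248.67648
Vance City USD: $75,816 × 0.0103 = $780.9048
Regional Park District: $75,816 × 0.00056 = $42.45696
Total = $1,072.03824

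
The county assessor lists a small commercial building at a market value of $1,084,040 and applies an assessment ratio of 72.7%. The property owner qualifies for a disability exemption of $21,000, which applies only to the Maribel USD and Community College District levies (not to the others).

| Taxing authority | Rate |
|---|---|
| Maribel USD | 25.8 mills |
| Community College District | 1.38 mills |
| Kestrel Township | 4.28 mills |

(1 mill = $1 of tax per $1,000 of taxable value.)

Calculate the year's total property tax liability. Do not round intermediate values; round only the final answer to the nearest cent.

$24,222.75

Assessed value = $1,084,040 × 0.727 = $788,097.08
Maribel USD: ($788,097.08 − $21,000) × 0.0258 = $767,097.08 × 0.0258 = $19,791.104664
Community College District: ($788,097.08 − $21,000) × 0.00138 = $767,097.08 × 0.00138 = $1,058.5939704
Kestrel Township: $788,097.08 × 0.00428 = $3,373.0555024
Total = $24,222.7541368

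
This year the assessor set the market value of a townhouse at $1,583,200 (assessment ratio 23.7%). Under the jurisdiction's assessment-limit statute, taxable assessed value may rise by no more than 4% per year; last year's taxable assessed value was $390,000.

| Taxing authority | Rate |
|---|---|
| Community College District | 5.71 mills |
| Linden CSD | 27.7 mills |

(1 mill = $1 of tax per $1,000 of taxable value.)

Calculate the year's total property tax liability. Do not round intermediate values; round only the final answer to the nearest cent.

$12,536.05

Uncapped assessed value = $1,583,200 × 0.237 = $375,218.4
Cap limit = $390,000 × 1.04 = $405,600
Taxable assessed value = min($375,218.4, $405,600) = $375,218.4 (cap does not bind)
Community College District: $375,218.4 × 0.00571 = $2,142.497064
Linden CSD: $375,218.4 × 0.0277 = $10,393.54968
Total = $12,536.046744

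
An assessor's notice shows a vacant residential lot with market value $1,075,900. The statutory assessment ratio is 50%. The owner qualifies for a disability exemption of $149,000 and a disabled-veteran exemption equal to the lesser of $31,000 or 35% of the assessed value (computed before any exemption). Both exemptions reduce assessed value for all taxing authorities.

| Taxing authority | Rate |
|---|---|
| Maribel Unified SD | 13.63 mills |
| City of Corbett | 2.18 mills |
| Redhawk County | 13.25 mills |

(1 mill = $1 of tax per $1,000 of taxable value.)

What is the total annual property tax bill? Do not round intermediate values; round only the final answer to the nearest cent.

Assessed value = $1,075,900 × 0.5 = $537,950
Disabled-veteran exemption = min($31,000, 35% × $537,950) = min($31,000, $188,282.5) = $31,000 (dollar cap binds)
Taxable value = $537,950 − $149,000 − $31,000 = $357,950
Maribel Unified SD: $357,950 × 0.01363 = $4,878.8585
City of Corbett: $357,950 × 0.00218 = $780.331
Redhawk County: $357,950 × 0.01325 = $4,742.8375
Total = $10,402.027

$10,402.03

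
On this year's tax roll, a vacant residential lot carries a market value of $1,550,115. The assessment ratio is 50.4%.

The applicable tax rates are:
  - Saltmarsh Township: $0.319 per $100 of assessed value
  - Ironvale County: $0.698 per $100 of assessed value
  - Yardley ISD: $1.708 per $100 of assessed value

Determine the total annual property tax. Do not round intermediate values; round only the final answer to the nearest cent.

Assessed value = $1,550,115 × 0.504 = $781,257.96
Saltmarsh Township: $781,257.96 × 0.00319 = $2,492.2128924
Ironvale County: $781,257.96 × 0.00698 = $5,453.1805608
Yardley ISD: $781,257.96 × 0.01708 = $13,343.8859568
Total = $2,492.2128924 + $5,453.1805608 + $13,343.8859568 = $21,289.27941

$21,289.28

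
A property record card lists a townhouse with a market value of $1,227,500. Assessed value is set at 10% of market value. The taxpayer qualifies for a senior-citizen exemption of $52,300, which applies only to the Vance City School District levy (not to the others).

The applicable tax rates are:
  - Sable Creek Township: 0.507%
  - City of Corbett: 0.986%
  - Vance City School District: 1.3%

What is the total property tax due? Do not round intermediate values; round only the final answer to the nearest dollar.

Assessed value = $1,227,500 × 0.1 = $122,750
Sable Creek Township: $122,750 × 0.00507 = $622.3425
City of Corbett: $122,750 × 0.00986 = $1,210.315
Vance City School District: ($122,750 − $52,300) × 0.013 = $70,450 × 0.013 = $915.85
Total = $2,748.5075

$2,749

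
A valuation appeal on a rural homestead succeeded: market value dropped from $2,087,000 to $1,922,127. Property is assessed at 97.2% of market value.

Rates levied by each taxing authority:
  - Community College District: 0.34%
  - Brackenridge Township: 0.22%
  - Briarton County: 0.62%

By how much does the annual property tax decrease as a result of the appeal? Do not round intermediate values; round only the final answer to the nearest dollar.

$1,891

Old assessed value = $2,087,000 × 0.972 = $2,028,564
New assessed value = $1,922,127 × 0.972 = $1,868,307.444
Combined rate = 0.0034 + 0.0022 + 0.0062 = 0.0118
Old tax = $2,028,564 × 0.0118 = $23,937.0552
New tax = $1,868,307.444 × 0.0118 = $22,046.0278392
Reduction = $23,937.0552 − $22,046.0278392 = $1,891.0273608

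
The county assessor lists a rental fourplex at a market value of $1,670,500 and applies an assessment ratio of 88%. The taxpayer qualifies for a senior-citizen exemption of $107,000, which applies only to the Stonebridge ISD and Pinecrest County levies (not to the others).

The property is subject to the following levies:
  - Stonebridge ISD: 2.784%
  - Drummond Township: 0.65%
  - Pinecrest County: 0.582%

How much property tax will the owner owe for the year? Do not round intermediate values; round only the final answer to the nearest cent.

$55,435.19

Assessed value = $1,670,500 × 0.88 = $1,470,040
Stonebridge ISD: ($1,470,040 − $107,000) × 0.02784 = $1,363,040 × 0.02784 = $37,947.0336
Drummond Township: $1,470,040 × 0.0065 = $9,555.26
Pinecrest County: ($1,470,040 − $107,000) × 0.00582 = $1,363,040 × 0.00582 = $7,932.8928
Total = $55,435.1864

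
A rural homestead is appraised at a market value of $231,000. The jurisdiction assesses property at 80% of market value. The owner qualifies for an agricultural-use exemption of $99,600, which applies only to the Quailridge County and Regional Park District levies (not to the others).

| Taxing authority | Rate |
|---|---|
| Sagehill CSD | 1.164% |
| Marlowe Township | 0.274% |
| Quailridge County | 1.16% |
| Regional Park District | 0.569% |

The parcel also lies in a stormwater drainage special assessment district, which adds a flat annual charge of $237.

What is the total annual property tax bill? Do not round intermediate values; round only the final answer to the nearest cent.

$4,367.53

Assessed value = $231,000 × 0.8 = $184,800
Sagehill CSD: $184,800 × 0.01164 = $2,151.072
Marlowe Township: $184,800 × 0.00274 = $506.352
Quailridge County: ($184,800 − $99,600) × 0.0116 = $85,200 × 0.0116 = $988.32
Regional Park District: ($184,800 − $99,600) × 0.00569 = $85,200 × 0.00569 = $484.788
Levies subtotal = $4,130.532
Total = $4,130.532 + $237 = $4,367.532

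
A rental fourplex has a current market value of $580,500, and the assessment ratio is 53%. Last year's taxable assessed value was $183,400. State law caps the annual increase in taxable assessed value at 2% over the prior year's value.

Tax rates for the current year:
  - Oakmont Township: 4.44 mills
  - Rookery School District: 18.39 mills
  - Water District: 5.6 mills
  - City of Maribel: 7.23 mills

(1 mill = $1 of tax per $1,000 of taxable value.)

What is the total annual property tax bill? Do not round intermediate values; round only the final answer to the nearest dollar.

$6,671

Uncapped assessed value = $580,500 × 0.53 = $307,665
Cap limit = $183,400 × 1.02 = $187,068
Taxable assessed value = min($307,665, $187,068) = $187,068 (cap binds)
Oakmont Township: $187,068 × 0.00444 = $830.58192
Rookery School District: $187,068 × 0.01839 = $3,440.18052
Water District: $187,068 × 0.0056 = $1,047.5808
City of Maribel: $187,068 × 0.00723 = $1,352.50164
Total = $6,670.84488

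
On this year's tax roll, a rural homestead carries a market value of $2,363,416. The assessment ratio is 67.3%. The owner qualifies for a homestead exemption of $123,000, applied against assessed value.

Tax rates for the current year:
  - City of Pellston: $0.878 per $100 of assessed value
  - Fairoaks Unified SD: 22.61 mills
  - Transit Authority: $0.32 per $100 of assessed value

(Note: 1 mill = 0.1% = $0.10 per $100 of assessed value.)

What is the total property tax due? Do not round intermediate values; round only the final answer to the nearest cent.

Assessed value = $2,363,416 × 0.673 = $1,590,578.968
Taxable value = $1,590,578.968 − $123,000 = $1,467,578.968
City of Pellston: $1,467,578.968 × 0.00878 = $12,885.34333904
Fairoaks Unified SD: $1,467,578.968 × 0.02261 = $33,181.96046648
Transit Authority: $1,467,578.968 × 0.0032 = $4,696.2526976
Total = $50,763.55650312

$50,763.56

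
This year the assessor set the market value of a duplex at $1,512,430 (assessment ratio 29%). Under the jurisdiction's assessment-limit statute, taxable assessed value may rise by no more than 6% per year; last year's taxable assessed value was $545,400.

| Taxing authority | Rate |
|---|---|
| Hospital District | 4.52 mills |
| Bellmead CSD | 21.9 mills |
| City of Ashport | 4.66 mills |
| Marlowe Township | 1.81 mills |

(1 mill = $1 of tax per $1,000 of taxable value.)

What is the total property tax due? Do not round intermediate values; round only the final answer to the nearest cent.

$14,425.71

Uncapped assessed value = $1,512,430 × 0.29 = $438,604.7
Cap limit = $545,400 × 1.06 = $578,124
Taxable assessed value = min($438,604.7, $578,124) = $438,604.7 (cap does not bind)
Hospital District: $438,604.7 × 0.00452 = $1,982.493244
Bellmead CSD: $438,604.7 × 0.0219 = $9,605.44293
City of Ashport: $438,604.7 × 0.00466 = $2,043.897902
Marlowe Township: $438,604.7 × 0.00181 = $793.874507
Total = $14,425.708583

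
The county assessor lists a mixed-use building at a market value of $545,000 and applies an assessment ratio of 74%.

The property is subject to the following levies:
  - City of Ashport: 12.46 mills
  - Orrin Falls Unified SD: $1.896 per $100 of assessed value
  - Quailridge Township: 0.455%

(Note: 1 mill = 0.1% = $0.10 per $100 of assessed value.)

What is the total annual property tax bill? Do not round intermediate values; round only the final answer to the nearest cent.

$14,506.70

Assessed value = $545,000 × 0.74 = $403,300
City of Ashport: $403,300 × 0.01246 = $5,025.118
Orrin Falls Unified SD: $403,300 × 0.01896 = $7,646.568
Quailridge Township: $403,300 × 0.00455 = $1,835.015
Total = $14,506.701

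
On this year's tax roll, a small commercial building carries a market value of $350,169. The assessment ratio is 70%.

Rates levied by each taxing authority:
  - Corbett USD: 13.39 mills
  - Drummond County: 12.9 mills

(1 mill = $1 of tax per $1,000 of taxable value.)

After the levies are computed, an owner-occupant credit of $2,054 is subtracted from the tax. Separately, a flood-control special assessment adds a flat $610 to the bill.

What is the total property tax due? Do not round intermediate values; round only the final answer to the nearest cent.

Assessed value = $350,169 × 0.7 = $245,118.3
Corbett USD: $245,118.3 × 0.01339 = $3,282.134037
Drummond County: $245,118.3 × 0.0129 = $3,162.02607
Levies subtotal = $6,444.160107
After credit = $6,444.160107 − $2,054 = $4,390.160107
Total = $4,390.160107 + $610 = $5,000.160107

$5,000.16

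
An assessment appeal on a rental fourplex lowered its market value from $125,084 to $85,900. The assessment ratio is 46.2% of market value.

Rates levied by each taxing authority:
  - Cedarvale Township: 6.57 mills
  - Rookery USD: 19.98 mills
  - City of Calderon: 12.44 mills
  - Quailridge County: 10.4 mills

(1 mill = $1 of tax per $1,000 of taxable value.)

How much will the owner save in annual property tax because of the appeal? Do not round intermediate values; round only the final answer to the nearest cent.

Old assessed value = $125,084 × 0.462 = $57,788.808
New assessed value = $85,900 × 0.462 = $39,685.8
Combined rate = 0.00657 + 0.01998 + 0.01244 + 0.0104 = 0.04939
Old tax = $57,788.808 × 0.04939 = $2,854.18922712
New tax = $39,685.8 × 0.04939 = $1,960.081662
Reduction = $2,854.18922712 − $1,960.081662 = $894.10756512

$894.11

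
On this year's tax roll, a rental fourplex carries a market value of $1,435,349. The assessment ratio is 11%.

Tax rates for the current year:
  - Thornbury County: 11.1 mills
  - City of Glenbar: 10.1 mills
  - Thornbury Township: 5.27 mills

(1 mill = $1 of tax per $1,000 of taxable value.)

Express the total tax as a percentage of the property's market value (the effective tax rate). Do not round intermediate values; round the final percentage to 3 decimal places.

Assessed value = $1,435,349 × 0.11 = $157,888.39
Thornbury County: $157,888.39 × 0.0111 = $1,752.561129
City of Glenbar: $157,888.39 × 0.0101 = $1,594.672739
Thornbury Township: $157,888.39 × 0.00527 = $832.0718153
Total tax = $4,179.3056833
Effective rate = $4,179.3056833 ÷ $1,435,349 = 0.291% of market value

0.291%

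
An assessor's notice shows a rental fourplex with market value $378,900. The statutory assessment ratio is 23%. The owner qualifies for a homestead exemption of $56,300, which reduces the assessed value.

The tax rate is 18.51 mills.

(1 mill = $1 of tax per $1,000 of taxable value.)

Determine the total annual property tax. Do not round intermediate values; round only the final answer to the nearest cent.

Assessed value = $378,900 × 0.23 = $87,147
Taxable value = $87,147 − $56,300 = $30,847
Tax = $30,847 × 0.01851 = $570.97797

$570.98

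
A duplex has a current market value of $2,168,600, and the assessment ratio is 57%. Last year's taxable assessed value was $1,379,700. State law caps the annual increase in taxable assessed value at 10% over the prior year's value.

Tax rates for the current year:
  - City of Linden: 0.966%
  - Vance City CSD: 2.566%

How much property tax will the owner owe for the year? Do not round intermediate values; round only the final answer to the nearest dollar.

Uncapped assessed value = $2,168,600 × 0.57 = $1,236,102
Cap limit = $1,379,700 × 1.1 = $1,517,670
Taxable assessed value = min($1,236,102, $1,517,670) = $1,236,102 (cap does not bind)
City of Linden: $1,236,102 × 0.00966 = $11,940.74532
Vance City CSD: $1,236,102 × 0.02566 = $31,718.37732
Total = $43,659.12264

$43,659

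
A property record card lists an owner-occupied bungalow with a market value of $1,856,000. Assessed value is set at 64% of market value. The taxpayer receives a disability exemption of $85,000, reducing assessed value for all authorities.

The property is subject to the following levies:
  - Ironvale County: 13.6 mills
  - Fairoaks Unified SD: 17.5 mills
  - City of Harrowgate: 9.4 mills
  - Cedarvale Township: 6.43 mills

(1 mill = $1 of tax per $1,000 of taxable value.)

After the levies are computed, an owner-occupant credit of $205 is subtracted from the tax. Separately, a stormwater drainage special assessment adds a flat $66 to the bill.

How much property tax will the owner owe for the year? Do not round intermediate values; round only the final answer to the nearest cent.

Assessed value = $1,856,000 × 0.64 = $1,187,840
Taxable value = $1,187,840 − $85,000 = $1,102,840
Ironvale County: $1,102,840 × 0.0136 = $14,998.624
Fairoaks Unified SD: $1,102,840 × 0.0175 = $19,299.7
City of Harrowgate: $1,102,840 × 0.0094 = $10,366.696
Cedarvale Township: $1,102,840 × 0.00643 = $7,091.2612
Levies subtotal = $51,756.2812
After credit = $51,756.2812 − $205 = $51,551.2812
Total = $51,551.2812 + $66 = $51,617.2812

$51,617.28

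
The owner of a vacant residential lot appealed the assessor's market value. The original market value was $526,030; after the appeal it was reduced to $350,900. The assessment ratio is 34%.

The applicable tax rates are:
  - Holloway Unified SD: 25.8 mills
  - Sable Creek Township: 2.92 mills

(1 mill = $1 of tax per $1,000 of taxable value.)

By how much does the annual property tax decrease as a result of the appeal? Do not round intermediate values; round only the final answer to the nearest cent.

Old assessed value = $526,030 × 0.34 = $178,850.2
New assessed value = $350,900 × 0.34 = $119,306
Combined rate = 0.0258 + 0.00292 = 0.02872
Old tax = $178,850.2 × 0.02872 = $5,136.577744
New tax = $119,306 × 0.02872 = $3,426.46832
Reduction = $5,136.577744 − $3,426.46832 = $1,710.109424

$1,710.11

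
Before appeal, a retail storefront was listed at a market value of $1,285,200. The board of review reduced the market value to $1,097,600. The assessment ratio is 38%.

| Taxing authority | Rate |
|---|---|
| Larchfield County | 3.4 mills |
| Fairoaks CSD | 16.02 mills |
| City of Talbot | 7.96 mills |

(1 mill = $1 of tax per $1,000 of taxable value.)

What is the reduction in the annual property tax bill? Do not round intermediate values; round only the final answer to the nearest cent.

$1,951.87

Old assessed value = $1,285,200 × 0.38 = $488,376
New assessed value = $1,097,600 × 0.38 = $417,088
Combined rate = 0.0034 + 0.01602 + 0.00796 = 0.02738
Old tax = $488,376 × 0.02738 = $13,371.73488
New tax = $417,088 × 0.02738 = $11,419.86944
Reduction = $13,371.73488 − $11,419.86944 = $1,951.86544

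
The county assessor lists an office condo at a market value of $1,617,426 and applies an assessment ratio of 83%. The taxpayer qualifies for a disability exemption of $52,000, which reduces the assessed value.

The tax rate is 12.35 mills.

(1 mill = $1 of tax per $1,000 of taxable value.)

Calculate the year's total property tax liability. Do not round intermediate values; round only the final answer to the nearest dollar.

Assessed value = $1,617,426 × 0.83 = $1,342,463.58
Taxable value = $1,342,463.58 − $52,000 = $1,290,463.58
Tax = $1,290,463.58 × 0.01235 = $15,937.225213

$15,937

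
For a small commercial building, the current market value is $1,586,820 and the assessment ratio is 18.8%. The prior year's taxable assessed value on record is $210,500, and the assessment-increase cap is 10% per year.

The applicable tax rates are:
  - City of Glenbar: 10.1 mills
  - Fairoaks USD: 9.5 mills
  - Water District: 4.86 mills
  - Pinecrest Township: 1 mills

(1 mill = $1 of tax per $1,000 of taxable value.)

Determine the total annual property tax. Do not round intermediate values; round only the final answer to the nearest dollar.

$5,895

Uncapped assessed value = $1,586,820 × 0.188 = $298,322.16
Cap limit = $210,500 × 1.1 = $231,550
Taxable assessed value = min($298,322.16, $231,550) = $231,550 (cap binds)
City of Glenbar: $231,550 × 0.0101 = $2,338.655
Fairoaks USD: $231,550 × 0.0095 = $2,199.725
Water District: $231,550 × 0.00486 = $1,125.333
Pinecrest Township: $231,550 × 0.001 = $231.55
Total = $5,895.263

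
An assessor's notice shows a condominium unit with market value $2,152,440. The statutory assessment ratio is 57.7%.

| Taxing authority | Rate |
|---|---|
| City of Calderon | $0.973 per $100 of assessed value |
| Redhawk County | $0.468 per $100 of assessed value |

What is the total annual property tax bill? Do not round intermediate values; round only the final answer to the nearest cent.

$17,896.61

Assessed value = $2,152,440 × 0.577 = $1,241,957.88
City of Calderon: $1,241,957.88 × 0.00973 = $12,084.2501724
Redhawk County: $1,241,957.88 × 0.00468 = $5,812.3628784
Total = $12,084.2501724 + $5,812.3628784 = $17,896.6130508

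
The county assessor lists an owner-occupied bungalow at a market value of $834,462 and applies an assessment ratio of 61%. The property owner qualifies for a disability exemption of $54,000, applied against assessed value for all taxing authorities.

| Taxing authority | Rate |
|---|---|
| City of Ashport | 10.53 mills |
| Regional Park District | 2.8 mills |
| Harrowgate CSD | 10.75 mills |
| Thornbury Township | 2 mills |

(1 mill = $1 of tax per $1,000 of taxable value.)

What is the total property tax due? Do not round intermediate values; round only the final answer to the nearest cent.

Assessed value = $834,462 × 0.61 = $509,021.82
Taxable value = $509,021.82 − $54,000 = $455,021.82
City of Ashport: $455,021.82 × 0.01053 = $4,791.3797646
Regional Park District: $455,021.82 × 0.0028 = $1,274.061096
Harrowgate CSD: $455,021.82 × 0.01075 = $4,891.484565
Thornbury Township: $455,021.82 × 0.002 = $910.04364
Total = $4,791.3797646 + $1,274.061096 + $4,891.484565 + $910.04364 = $11,866.9690656

$11,866.97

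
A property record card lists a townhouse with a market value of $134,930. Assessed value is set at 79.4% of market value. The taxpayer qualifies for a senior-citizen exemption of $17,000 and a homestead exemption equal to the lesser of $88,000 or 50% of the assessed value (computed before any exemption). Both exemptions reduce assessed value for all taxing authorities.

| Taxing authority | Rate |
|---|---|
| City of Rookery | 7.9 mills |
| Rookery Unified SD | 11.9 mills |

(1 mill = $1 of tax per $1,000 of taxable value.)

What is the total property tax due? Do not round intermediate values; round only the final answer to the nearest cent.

$724.03

Assessed value = $134,930 × 0.794 = $107,134.42
Homestead exemption = min($88,000, 50% × $107,134.42) = min($88,000, $53,567.21) = $53,567.21 (percentage binds)
Taxable value = $107,134.42 − $17,000 − $53,567.21 = $36,567.21
City of Rookery: $36,567.21 × 0.0079 = $288.880959
Rookery Unified SD: $36,567.21 × 0.0119 = $435.149799
Total = $724.030758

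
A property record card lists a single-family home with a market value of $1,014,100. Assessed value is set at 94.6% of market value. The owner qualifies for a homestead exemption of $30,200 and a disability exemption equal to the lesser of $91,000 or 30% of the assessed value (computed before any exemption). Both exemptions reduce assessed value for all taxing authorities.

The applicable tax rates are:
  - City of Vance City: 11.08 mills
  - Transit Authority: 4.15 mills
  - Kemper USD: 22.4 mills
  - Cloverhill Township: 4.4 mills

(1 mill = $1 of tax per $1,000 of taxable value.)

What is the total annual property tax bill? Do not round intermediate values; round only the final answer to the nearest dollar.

$35,227

Assessed value = $1,014,100 × 0.946 = $959,338.6
Disability exemption = min($91,000, 30% × $959,338.6) = min($91,000, $287,801.58) = $91,000 (dollar cap binds)
Taxable value = $959,338.6 − $30,200 − $91,000 = $838,138.6
City of Vance City: $838,138.6 × 0.01108 = $9,286.575688
Transit Authority: $838,138.6 × 0.00415 = $3,478.27519
Kemper USD: $838,138.6 × 0.0224 = $18,774.30464
Cloverhill Township: $838,138.6 × 0.0044 = $3,687.80984
Total = $35,226.965358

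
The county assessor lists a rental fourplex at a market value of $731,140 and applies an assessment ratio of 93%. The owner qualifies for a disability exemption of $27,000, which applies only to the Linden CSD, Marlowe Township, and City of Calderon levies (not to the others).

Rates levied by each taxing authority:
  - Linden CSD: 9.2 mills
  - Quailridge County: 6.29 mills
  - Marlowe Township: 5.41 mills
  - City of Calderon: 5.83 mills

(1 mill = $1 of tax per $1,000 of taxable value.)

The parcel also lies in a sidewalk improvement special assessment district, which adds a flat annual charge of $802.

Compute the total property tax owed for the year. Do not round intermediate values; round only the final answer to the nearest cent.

$18,425.46

Assessed value = $731,140 × 0.93 = $679,960.2
Linden CSD: ($679,960.2 − $27,000) × 0.0092 = $652,960.2 × 0.0092 = $6,007.23384
Quailridge County: $679,960.2 × 0.00629 = $4,276.949658
Marlowe Township: ($679,960.2 − $27,000) × 0.00541 = $652,960.2 × 0.00541 = $3,532.514682
City of Calderon: ($679,960.2 − $27,000) × 0.00583 = $652,960.2 × 0.00583 = $3,806.757966
Levies subtotal = $17,623.456146
Total = $17,623.456146 + $802 = $18,425.456146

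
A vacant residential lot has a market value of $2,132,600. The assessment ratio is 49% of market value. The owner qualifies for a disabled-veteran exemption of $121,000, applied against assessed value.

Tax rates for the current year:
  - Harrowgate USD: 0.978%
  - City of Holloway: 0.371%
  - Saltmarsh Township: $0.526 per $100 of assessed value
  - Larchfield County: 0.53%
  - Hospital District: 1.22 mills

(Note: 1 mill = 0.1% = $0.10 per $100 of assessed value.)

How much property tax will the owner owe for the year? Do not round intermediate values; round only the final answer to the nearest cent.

Assessed value = $2,132,600 × 0.49 = $1,044,974
Taxable value = $1,044,974 − $121,000 = $923,974
Harrowgate USD: $923,974 × 0.00978 = $9,036.46572
City of Holloway: $923,974 × 0.00371 = $3,427.94354
Saltmarsh Township: $923,974 × 0.00526 = $4,860.10324
Larchfield County: $923,974 × 0.0053 = $4,897.0622
Hospital District: $923,974 × 0.00122 = $1,127.24828
Total = $23,348.82298

$23,348.82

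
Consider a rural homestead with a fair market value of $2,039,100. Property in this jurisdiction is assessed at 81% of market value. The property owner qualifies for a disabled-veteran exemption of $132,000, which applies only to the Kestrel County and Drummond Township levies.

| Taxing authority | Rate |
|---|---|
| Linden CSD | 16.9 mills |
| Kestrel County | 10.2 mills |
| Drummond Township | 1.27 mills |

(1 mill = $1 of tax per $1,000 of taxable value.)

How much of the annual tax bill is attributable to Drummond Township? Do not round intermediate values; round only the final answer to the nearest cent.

Assessed value = $2,039,100 × 0.81 = $1,651,671
Drummond Township taxable value = $1,651,671 − $132,000 = $1,519,671
Drummond Township levy = $1,519,671 × 0.00127 = $1,929.98217

$1,929.98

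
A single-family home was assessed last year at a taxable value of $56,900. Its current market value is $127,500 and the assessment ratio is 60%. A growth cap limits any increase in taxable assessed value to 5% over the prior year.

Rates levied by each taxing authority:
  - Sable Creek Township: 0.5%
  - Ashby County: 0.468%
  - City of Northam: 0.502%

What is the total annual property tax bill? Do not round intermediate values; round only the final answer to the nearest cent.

Uncapped assessed value = $127,500 × 0.6 = $76,500
Cap limit = $56,900 × 1.05 = $59,745
Taxable assessed value = min($76,500, $59,745) = $59,745 (cap binds)
Sable Creek Township: $59,745 × 0.005 = $298.725
Ashby County: $59,745 × 0.00468 = $279.6066
City of Northam: $59,745 × 0.00502 = $299.9199
Total = $878.2515

$878.25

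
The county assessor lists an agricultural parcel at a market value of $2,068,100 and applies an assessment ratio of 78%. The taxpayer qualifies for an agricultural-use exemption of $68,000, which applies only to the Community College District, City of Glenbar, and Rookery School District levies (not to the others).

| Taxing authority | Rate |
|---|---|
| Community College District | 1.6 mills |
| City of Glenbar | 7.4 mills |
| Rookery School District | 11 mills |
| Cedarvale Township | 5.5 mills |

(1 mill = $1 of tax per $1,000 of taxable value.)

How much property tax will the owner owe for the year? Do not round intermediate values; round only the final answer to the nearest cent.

$39,774.51

Assessed value = $2,068,100 × 0.78 = $1,613,118
Community College District: ($1,613,118 − $68,000) × 0.0016 = $1,545,118 × 0.0016 = $2,472.1888
City of Glenbar: ($1,613,118 − $68,000) × 0.0074 = $1,545,118 × 0.0074 = $11,433.8732
Rookery School District: ($1,613,118 − $68,000) × 0.011 = $1,545,118 × 0.011 = $16,996.298
Cedarvale Township: $1,613,118 × 0.0055 = $8,872.149
Total = $39,774.509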